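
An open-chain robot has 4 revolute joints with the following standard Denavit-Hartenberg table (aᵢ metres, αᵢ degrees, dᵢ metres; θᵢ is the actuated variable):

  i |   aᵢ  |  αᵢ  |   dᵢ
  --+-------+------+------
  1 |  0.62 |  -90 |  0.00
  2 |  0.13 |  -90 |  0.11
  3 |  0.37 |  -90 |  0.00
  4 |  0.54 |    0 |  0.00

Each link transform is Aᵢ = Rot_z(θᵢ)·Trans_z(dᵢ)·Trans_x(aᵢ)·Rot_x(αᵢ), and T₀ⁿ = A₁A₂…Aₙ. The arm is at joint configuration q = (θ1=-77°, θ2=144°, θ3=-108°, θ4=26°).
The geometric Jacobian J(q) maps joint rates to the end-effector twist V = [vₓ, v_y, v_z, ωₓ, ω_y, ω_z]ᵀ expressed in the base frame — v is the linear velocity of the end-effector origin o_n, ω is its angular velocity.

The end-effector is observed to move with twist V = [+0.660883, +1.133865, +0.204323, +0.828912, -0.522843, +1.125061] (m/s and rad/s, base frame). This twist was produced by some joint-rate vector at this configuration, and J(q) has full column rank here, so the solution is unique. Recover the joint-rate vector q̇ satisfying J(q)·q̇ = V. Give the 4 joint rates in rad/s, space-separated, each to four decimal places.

0.9260 0.9110 -0.2480 -0.7150

o_n = [1.0950, -0.6378, -0.1126]
J₁: ẑ×o_n = [0.6378, 1.0950, -0.0000], ω = ẑ
J2: z=[0.9744, 0.2250, 0.0000] o=[0.1395, -0.6041, 0.0000] → [-0.0253, 0.1097, -0.2478, 0.9744, 0.2250, 0.0000]
J3: z=[-0.1322, 0.5727, 0.8090] o=[0.2230, -0.4769, -0.0764] → [0.1095, 0.7007, -0.4782, -0.1322, 0.5727, 0.8090]
J4: z=[0.1280, 0.8192, -0.5590] o=[0.5867, -0.4879, -0.0092] → [-0.1685, -0.2710, -0.4357, 0.1280, 0.8192, -0.5590]
q̇ = J⁺·V = [0.9260, 0.9110, -0.2480, -0.7150]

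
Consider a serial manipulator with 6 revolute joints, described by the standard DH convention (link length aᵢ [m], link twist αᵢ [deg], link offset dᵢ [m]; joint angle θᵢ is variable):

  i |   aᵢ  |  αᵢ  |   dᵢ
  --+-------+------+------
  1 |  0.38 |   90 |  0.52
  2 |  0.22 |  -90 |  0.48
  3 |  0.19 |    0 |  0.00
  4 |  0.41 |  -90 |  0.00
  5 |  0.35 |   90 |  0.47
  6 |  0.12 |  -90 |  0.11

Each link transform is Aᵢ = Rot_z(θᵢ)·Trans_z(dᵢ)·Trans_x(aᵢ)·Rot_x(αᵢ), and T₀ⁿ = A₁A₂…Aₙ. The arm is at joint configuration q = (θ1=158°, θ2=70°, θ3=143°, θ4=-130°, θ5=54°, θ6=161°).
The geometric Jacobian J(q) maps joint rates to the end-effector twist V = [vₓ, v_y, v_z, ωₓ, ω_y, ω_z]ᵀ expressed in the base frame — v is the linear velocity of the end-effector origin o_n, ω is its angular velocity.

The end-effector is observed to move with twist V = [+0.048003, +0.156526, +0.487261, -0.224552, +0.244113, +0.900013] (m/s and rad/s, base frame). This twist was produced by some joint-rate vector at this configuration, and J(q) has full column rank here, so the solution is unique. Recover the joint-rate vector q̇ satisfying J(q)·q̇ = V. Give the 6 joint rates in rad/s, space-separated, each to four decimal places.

0.1770 0.0210 -0.6490 0.0810 -0.2940 0.9080

o_n = [-0.7478, 0.0067, 1.0174]
J₁: ẑ×o_n = [-0.0067, -0.7478, 0.0000], ω = ẑ
J2: z=[0.3746, 0.9272, 0.0000] o=[-0.3523, 0.1424, 0.5200] → [0.4612, -0.1863, 0.3159, 0.3746, 0.9272, 0.0000]
J3: z=[0.8713, -0.3520, 0.3420] o=[-0.2423, 0.6156, 0.7267] → [0.1059, -0.4261, -0.7084, 0.8713, -0.3520, 0.3420]
J4: z=[0.8713, -0.3520, 0.3420] o=[-0.2370, 0.4901, 0.5841] → [0.0128, -0.5522, -0.6010, 0.8713, -0.3520, 0.3420]
J5: z=[-0.2937, -0.9322, -0.2114] o=[-0.3982, 0.4558, 0.9595] → [-0.1488, 0.0909, -0.1940, -0.2937, -0.9322, -0.2114]
J6: z=[0.1940, -0.2746, 0.9418] o=[-0.8639, 0.1001, 0.9517] → [0.0699, 0.0966, 0.0138, 0.1940, -0.2746, 0.9418]
q̇ = J⁺·V = [0.1770, 0.0210, -0.6490, 0.0810, -0.2940, 0.9080]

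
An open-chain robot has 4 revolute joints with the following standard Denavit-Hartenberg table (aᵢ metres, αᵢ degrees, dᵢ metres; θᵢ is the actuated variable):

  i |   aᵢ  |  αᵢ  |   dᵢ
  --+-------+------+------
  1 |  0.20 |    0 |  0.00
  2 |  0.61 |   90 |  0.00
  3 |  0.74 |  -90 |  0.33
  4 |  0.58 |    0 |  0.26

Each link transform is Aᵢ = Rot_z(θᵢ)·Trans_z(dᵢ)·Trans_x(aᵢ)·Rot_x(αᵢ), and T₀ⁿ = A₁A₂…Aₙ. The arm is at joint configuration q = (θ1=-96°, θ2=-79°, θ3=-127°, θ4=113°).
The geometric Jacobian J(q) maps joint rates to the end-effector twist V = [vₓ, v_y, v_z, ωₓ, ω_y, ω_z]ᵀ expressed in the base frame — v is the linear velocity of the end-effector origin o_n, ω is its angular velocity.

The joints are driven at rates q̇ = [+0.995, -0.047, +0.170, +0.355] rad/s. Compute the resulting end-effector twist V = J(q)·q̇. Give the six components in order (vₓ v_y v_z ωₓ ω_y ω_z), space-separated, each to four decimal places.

0.2159 -0.4225 0.1341 -0.2973 0.1446 0.7344

o_n = [-0.5099, -0.4464, -0.5665]
J₁: ẑ×o_n = [0.4464, -0.5099, 0.0000], ω = ẑ
J2: z=[0.0000, 0.0000, 1.0000] o=[-0.0209, -0.1989, 0.0000] → [0.2475, -0.4890, 0.0000, 0.0000, 0.0000, 1.0000]
J3: z=[-0.0872, 0.9962, 0.0000] o=[-0.6286, -0.2521, 0.0000] → [-0.5643, -0.0494, -0.1013, -0.0872, 0.9962, 0.0000]
J4: z=[-0.7956, -0.0696, -0.6018] o=[-0.2137, 0.1155, -0.5910] → [-0.3398, 0.1978, 0.4264, -0.7956, -0.0696, -0.6018]
V = J·q̇ = [0.2159, -0.4225, 0.1341, -0.2973, 0.1446, 0.7344]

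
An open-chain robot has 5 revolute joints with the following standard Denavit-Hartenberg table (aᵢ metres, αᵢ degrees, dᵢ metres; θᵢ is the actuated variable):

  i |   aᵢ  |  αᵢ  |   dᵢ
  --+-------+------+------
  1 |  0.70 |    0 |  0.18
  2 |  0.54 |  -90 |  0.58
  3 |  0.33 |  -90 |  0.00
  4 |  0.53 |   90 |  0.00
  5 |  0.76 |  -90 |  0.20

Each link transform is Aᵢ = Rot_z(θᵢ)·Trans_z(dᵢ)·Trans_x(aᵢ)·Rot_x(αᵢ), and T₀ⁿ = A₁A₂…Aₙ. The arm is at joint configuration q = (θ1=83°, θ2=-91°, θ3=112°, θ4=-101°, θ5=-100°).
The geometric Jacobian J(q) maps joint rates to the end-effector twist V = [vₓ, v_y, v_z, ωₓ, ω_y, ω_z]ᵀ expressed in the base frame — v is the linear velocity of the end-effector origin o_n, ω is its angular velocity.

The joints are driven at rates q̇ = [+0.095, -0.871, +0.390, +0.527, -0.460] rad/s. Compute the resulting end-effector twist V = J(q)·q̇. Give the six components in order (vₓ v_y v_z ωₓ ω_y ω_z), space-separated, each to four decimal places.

o_n = [1.3349, 0.8752, 0.4261]
J₁: ẑ×o_n = [-0.8752, 1.3349, 0.0000], ω = ẑ
J2: z=[0.0000, 0.0000, 1.0000] o=[0.0853, 0.6948, 0.1800] → [-0.1804, 1.2496, 0.0000, 0.0000, 0.0000, 1.0000]
J3: z=[0.1392, 0.9903, 0.0000] o=[0.6201, 0.6196, 0.7600] → [-0.3307, 0.0465, -0.6723, 0.1392, 0.9903, 0.0000]
J4: z=[-0.9182, 0.1290, 0.3746] o=[0.4976, 0.6368, 0.4540] → [-0.0929, 0.2880, -0.3269, -0.9182, 0.1290, 0.3746]
J5: z=[0.3376, -0.2401, 0.9101] o=[0.6076, 1.1468, 0.5478] → [0.2764, 0.7031, 0.0830, 0.3376, -0.2401, 0.9101]
V = J·q̇ = [-0.2311, -1.1151, -0.4726, -0.5849, 0.5647, -0.9973]

-0.2311 -1.1151 -0.4726 -0.5849 0.5647 -0.9973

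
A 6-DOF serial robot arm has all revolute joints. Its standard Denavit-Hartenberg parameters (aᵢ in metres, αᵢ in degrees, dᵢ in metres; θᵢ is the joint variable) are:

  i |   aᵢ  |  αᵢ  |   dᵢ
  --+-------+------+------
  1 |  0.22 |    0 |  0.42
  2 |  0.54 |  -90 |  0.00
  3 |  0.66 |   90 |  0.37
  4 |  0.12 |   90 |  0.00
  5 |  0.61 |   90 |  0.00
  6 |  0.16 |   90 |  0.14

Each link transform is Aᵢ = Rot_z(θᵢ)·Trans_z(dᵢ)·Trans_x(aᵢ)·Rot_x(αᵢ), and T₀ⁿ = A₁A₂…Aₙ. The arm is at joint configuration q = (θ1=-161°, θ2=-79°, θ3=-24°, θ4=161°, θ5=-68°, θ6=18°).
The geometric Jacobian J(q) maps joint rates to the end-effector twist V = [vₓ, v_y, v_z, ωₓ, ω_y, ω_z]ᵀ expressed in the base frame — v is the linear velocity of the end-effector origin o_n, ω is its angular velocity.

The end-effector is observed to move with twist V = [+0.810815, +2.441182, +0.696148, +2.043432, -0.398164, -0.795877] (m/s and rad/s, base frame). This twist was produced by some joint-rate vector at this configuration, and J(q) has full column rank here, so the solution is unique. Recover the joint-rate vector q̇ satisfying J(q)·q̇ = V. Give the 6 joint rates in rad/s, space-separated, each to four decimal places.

-0.2320 -0.9230 -0.9380 0.5460 -0.9570 -0.9020

o_n = [-1.2608, 0.7388, -0.1045]
J₁: ẑ×o_n = [-0.7388, -1.2608, 0.0000], ω = ẑ
J2: z=[0.0000, 0.0000, 1.0000] o=[-0.2080, -0.0716, 0.4200] → [-0.8104, -1.0528, 0.0000, 0.0000, 0.0000, 1.0000]
J3: z=[-0.8660, -0.5000, 0.0000] o=[-0.4780, 0.3960, 0.4200] → [0.2623, -0.4543, -0.6883, -0.8660, -0.5000, 0.0000]
J4: z=[0.2034, -0.3522, 0.9135] o=[-1.0999, 0.7332, 0.6884] → [0.2742, 0.0143, -0.0555, 0.2034, -0.3522, 0.9135]
J5: z=[-0.9676, -0.2152, 0.1324] o=[-1.0819, 0.6239, 0.6423] → [0.1455, -0.7463, -0.1497, -0.9676, -0.2152, 0.1324]
J6: z=[-0.2152, 0.9765, 0.0144] o=[-1.1627, 0.6150, 0.0377] → [-0.1407, -0.0320, 0.0692, -0.2152, 0.9765, 0.0144]
q̇ = J⁺·V = [-0.2320, -0.9230, -0.9380, 0.5460, -0.9570, -0.9020]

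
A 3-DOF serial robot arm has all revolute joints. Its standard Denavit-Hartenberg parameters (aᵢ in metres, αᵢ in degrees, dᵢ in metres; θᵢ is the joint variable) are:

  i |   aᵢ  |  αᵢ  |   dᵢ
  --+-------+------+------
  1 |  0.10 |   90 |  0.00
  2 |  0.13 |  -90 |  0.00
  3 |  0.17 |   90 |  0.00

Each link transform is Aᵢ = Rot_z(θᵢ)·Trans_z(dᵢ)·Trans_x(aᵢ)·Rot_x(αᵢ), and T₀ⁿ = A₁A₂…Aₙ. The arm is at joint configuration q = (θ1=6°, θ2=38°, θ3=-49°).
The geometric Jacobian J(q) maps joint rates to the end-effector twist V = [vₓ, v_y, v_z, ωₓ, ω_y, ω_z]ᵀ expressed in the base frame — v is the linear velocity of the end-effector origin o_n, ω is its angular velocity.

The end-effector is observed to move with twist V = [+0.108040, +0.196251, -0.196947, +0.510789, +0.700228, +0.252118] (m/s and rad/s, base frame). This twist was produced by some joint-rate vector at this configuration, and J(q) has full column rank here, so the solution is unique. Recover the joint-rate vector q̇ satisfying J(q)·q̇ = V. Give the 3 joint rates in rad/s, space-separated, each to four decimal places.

o_n = [0.3021, -0.0973, 0.1487]
J₁: ẑ×o_n = [0.0973, 0.3021, -0.0000], ω = ẑ
J2: z=[0.1045, -0.9945, 0.0000] o=[0.0995, 0.0105, 0.0000] → [-0.1479, -0.0155, 0.1903, 0.1045, -0.9945, 0.0000]
J3: z=[-0.6123, -0.0644, 0.7880] o=[0.2013, 0.0212, 0.0800] → [0.0889, 0.1215, 0.0790, -0.6123, -0.0644, 0.7880]
q̇ = J⁺·V = [0.9960, -0.6430, -0.9440]

0.9960 -0.6430 -0.9440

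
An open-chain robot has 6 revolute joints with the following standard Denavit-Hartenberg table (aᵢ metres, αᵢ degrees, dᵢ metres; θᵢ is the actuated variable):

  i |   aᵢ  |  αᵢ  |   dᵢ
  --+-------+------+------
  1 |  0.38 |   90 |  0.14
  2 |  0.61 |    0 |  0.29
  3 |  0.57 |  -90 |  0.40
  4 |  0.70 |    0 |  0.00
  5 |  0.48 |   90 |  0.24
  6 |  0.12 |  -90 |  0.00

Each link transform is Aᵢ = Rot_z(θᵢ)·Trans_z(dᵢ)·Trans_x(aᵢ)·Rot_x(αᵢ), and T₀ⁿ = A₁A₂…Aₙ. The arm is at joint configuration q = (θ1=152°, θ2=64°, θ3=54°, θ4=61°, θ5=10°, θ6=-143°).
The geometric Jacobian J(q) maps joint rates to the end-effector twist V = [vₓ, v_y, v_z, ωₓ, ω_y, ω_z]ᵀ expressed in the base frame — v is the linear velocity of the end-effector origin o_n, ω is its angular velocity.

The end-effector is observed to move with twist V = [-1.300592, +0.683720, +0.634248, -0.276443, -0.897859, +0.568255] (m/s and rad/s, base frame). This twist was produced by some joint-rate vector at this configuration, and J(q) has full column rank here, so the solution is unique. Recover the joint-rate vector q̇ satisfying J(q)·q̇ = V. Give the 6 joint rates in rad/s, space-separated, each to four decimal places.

-0.1020 -0.8540 -0.3010 -0.0610 -0.0970 0.7140

o_n = [-0.1460, -0.2457, 1.5229]
J₁: ẑ×o_n = [0.2457, -0.1460, 0.0000], ω = ẑ
J2: z=[0.4695, 0.8829, 0.0000] o=[-0.3355, 0.1784, 0.1400] → [1.2210, -0.6492, -0.3664, 0.4695, 0.8829, 0.0000]
J3: z=[0.4695, 0.8829, 0.0000] o=[-0.4355, 0.5600, 0.6883] → [0.7369, -0.3918, -0.6338, 0.4695, 0.8829, 0.0000]
J4: z=[0.7796, -0.4145, -0.4695] o=[-0.0114, 0.7875, 1.1915] → [-0.6224, -0.1951, -0.8613, 0.7796, -0.4145, -0.4695]
J5: z=[0.7796, -0.4145, -0.4695] o=[-0.1582, 0.1722, 1.4912] → [-0.2093, -0.0304, -0.3207, 0.7796, -0.4145, -0.4695]
J6: z=[0.5448, 0.0791, 0.8348] o=[-0.1194, -0.3625, 1.5165] → [-0.0970, -0.0257, 0.0658, 0.5448, 0.0791, 0.8348]
q̇ = J⁺·V = [-0.1020, -0.8540, -0.3010, -0.0610, -0.0970, 0.7140]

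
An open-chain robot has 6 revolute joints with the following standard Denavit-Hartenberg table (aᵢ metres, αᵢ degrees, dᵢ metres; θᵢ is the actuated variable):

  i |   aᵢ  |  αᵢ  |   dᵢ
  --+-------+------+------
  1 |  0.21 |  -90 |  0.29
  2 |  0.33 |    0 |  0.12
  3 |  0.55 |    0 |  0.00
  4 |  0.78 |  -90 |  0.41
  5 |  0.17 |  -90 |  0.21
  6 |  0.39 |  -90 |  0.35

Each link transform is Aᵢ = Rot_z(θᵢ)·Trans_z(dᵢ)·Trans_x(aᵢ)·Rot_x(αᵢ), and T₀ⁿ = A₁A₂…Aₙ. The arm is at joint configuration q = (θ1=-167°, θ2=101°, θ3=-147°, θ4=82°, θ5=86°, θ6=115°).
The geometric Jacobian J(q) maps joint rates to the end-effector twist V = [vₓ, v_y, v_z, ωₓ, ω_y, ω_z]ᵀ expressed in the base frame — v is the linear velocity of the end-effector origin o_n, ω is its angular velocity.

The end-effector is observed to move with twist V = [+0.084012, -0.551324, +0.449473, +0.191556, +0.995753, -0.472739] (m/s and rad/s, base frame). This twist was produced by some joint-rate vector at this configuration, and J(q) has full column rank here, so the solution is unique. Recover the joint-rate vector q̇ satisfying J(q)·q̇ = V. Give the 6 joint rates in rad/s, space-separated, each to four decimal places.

0.3080 -0.3400 0.2480 -0.8440 0.8730 -0.1270

o_n = [-0.8250, -0.7041, 0.2243]
J₁: ẑ×o_n = [0.7041, -0.8250, 0.0000], ω = ẑ
J2: z=[0.2250, -0.9744, 0.0000] o=[-0.2046, -0.0472, 0.2900] → [0.0640, 0.0148, -0.7523, 0.2250, -0.9744, 0.0000]
J3: z=[0.2250, -0.9744, 0.0000] o=[-0.1163, -0.1500, -0.0339] → [-0.2516, -0.0581, -0.8152, 0.2250, -0.9744, 0.0000]
J4: z=[0.2250, -0.9744, 0.0000] o=[-0.4885, -0.2359, 0.3617] → [0.1339, 0.0309, -0.4332, 0.2250, -0.9744, 0.0000]
J5: z=[0.5727, 0.1322, -0.8090] o=[-1.0112, -0.7774, -0.0968] → [0.1018, -0.3345, 0.0174, 0.5727, 0.1322, -0.8090]
J6: z=[0.7707, 0.2495, 0.5864] o=[-0.9384, -0.5865, -0.2736] → [0.1931, -0.3173, -0.1189, 0.7707, 0.2495, 0.5864]
q̇ = J⁺·V = [0.3080, -0.3400, 0.2480, -0.8440, 0.8730, -0.1270]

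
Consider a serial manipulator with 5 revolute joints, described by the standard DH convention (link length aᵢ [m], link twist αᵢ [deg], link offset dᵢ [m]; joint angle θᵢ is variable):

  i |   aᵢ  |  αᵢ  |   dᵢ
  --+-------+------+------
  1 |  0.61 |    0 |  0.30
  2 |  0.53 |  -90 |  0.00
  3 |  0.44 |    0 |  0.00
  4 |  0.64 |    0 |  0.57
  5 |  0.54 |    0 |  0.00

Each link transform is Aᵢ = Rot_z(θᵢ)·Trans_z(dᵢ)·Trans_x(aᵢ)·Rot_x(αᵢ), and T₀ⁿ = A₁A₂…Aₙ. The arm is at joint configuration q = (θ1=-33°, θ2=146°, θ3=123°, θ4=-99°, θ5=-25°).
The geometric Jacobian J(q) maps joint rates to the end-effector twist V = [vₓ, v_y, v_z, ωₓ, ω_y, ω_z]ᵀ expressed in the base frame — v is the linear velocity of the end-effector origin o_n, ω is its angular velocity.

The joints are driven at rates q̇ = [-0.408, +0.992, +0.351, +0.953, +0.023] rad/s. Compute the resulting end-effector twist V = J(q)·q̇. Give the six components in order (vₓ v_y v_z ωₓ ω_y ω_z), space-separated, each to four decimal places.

-0.5878 -1.2582 -1.3948 -1.2215 -0.5185 0.5840

o_n = [-0.5660, 0.7475, -0.3199]
J₁: ẑ×o_n = [-0.7475, -0.5660, 0.0000], ω = ẑ
J2: z=[0.0000, 0.0000, 1.0000] o=[0.5116, -0.3322, 0.3000] → [-1.0797, -1.0776, 0.0000, 0.0000, 0.0000, 1.0000]
J3: z=[-0.9205, -0.3907, 0.0000] o=[0.3045, 0.1556, 0.3000] → [0.2422, -0.5706, -0.8849, -0.9205, -0.3907, 0.0000]
J4: z=[-0.9205, -0.3907, 0.0000] o=[0.3981, -0.0650, -0.0690] → [0.0980, -0.2309, -1.1246, -0.9205, -0.3907, 0.0000]
J5: z=[-0.9205, -0.3907, 0.0000] o=[-0.3550, 0.2505, -0.3293] → [-0.0037, 0.0087, -0.5399, -0.9205, -0.3907, 0.0000]
V = J·q̇ = [-0.5878, -1.2582, -1.3948, -1.2215, -0.5185, 0.5840]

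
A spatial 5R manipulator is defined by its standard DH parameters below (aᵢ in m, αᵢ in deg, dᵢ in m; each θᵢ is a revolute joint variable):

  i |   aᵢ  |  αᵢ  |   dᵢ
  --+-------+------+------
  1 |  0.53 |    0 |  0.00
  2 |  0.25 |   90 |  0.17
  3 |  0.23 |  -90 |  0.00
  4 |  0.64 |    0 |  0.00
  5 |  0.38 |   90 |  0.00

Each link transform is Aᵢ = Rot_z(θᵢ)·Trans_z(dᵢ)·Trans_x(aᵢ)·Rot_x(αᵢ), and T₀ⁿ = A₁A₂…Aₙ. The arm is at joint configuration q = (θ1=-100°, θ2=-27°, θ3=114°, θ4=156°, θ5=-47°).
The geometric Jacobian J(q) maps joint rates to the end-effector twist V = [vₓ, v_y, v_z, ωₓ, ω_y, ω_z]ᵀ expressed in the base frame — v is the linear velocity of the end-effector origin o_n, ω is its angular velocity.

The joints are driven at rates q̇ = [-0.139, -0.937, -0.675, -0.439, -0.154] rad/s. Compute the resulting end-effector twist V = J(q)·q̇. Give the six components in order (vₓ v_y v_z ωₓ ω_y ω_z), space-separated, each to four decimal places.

-0.3346 -0.0885 0.1677 0.2131 -0.8389 -0.8348

o_n = [0.1353, -1.2499, -0.2670]
J₁: ẑ×o_n = [1.2499, 0.1353, -0.0000], ω = ẑ
J2: z=[0.0000, 0.0000, 1.0000] o=[-0.0920, -0.5219, 0.0000] → [0.7279, 0.2273, -0.0000, 0.0000, 0.0000, 1.0000]
J3: z=[-0.7986, 0.6018, 0.0000] o=[-0.2425, -0.7216, 0.1700] → [-0.2630, -0.3490, 0.1946, -0.7986, 0.6018, 0.0000]
J4: z=[0.5498, 0.7296, -0.4067] o=[-0.1862, -0.6469, 0.3801] → [-0.7174, 0.2250, -0.5660, 0.5498, 0.7296, -0.4067]
J5: z=[0.5498, 0.7296, -0.4067] o=[-0.1214, -0.9935, -0.1540] → [-0.1868, -0.0423, -0.3282, 0.5498, 0.7296, -0.4067]
V = J·q̇ = [-0.3346, -0.0885, 0.1677, 0.2131, -0.8389, -0.8348]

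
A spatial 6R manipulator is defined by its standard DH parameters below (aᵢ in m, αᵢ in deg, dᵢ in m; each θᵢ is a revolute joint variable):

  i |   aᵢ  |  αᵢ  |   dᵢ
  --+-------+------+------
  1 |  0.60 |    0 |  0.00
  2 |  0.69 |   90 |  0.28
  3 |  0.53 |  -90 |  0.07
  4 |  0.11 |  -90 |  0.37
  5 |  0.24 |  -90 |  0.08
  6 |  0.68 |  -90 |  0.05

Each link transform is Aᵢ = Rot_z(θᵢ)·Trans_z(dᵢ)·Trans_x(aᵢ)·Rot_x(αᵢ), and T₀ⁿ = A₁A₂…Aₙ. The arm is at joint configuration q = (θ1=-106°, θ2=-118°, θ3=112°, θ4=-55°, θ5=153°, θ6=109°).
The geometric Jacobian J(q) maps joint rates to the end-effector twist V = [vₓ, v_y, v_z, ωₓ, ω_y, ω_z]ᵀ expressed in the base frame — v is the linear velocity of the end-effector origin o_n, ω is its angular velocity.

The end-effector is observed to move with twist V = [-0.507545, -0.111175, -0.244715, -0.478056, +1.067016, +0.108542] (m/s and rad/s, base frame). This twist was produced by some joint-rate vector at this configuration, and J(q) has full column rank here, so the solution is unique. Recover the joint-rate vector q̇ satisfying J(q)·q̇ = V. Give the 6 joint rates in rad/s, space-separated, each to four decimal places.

o_n = [-0.0482, -0.0632, 0.2293]
J₁: ẑ×o_n = [0.0632, -0.0482, 0.0000], ω = ẑ
J2: z=[0.0000, 0.0000, 1.0000] o=[-0.1654, -0.5768, 0.0000] → [-0.5136, 0.1172, 0.0000, 0.0000, 0.0000, 1.0000]
J3: z=[0.6947, 0.7193, 0.0000] o=[-0.6617, -0.0974, 0.2800] → [-0.0365, 0.0352, -0.4175, 0.6947, 0.7193, 0.0000]
J4: z=[0.6670, -0.6441, -0.3746] o=[-0.4703, -0.1850, 0.7714] → [0.3948, 0.2034, 0.3531, 0.6670, -0.6441, -0.3746]
J5: z=[-0.1777, -0.6258, 0.7595] o=[-0.1439, -0.3749, 0.6913] → [0.0523, -0.0094, 0.0045, -0.1777, -0.6258, 0.7595]
J6: z=[0.2658, -0.7736, -0.5752] o=[-0.3855, -0.4489, 0.6792] → [0.5699, -0.0745, 0.3635, 0.2658, -0.7736, -0.5752]
q̇ = J⁺·V = [0.2800, 0.1620, -0.1970, -0.6700, -0.9490, -0.2370]

0.2800 0.1620 -0.1970 -0.6700 -0.9490 -0.2370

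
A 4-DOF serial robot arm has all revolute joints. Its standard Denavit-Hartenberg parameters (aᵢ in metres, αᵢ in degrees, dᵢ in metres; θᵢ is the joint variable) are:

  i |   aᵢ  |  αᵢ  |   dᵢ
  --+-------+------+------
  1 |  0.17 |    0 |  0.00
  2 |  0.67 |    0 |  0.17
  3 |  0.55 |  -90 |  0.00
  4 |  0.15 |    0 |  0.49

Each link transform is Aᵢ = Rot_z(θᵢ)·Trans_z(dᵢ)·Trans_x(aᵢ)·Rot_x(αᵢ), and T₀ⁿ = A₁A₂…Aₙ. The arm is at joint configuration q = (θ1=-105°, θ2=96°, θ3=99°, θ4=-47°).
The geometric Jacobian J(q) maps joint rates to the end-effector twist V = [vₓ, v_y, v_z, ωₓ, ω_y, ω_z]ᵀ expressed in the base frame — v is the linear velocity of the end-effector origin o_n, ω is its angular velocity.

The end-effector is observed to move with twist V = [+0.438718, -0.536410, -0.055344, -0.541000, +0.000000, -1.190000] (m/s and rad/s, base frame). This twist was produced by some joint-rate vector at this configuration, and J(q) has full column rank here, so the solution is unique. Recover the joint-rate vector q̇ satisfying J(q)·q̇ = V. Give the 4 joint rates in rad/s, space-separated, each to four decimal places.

-0.8810 -0.9590 0.6500 0.5410

o_n = [0.1278, 0.3833, 0.2797]
J₁: ẑ×o_n = [-0.3833, 0.1278, 0.0000], ω = ẑ
J2: z=[0.0000, 0.0000, 1.0000] o=[-0.0440, -0.1642, 0.0000] → [-0.5475, 0.1718, 0.0000, 0.0000, 0.0000, 1.0000]
J3: z=[0.0000, 0.0000, 1.0000] o=[0.6178, -0.2690, 0.1700] → [-0.6523, -0.4900, 0.0000, 0.0000, 0.0000, 1.0000]
J4: z=[-1.0000, 0.0000, 0.0000] o=[0.6178, 0.2810, 0.1700] → [0.0000, 0.1097, -0.1023, -1.0000, 0.0000, 0.0000]
q̇ = J⁺·V = [-0.8810, -0.9590, 0.6500, 0.5410]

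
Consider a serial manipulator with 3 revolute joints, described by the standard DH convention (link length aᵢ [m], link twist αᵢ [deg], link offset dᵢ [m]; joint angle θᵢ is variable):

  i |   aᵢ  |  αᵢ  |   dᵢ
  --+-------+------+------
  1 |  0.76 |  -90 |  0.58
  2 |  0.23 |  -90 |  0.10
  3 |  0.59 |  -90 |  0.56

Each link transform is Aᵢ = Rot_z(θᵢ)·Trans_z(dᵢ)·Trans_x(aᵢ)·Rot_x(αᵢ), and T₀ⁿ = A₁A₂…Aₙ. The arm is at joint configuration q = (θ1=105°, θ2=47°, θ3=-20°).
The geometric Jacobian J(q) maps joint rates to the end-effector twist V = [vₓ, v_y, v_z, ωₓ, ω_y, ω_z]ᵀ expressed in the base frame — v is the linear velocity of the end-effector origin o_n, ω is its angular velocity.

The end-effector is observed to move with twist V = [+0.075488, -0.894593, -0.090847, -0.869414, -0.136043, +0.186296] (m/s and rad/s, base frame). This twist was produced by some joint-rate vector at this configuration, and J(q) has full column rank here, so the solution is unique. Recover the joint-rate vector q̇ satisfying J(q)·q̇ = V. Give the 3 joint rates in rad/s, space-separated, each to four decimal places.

o_n = [-0.5207, 0.7771, -0.3756]
J₁: ẑ×o_n = [-0.7771, -0.5207, 0.0000], ω = ẑ
J2: z=[-0.9659, -0.2588, 0.0000] o=[-0.1967, 0.7341, 0.5800] → [0.2473, -0.9230, -0.1254, -0.9659, -0.2588, 0.0000]
J3: z=[0.1893, -0.7064, -0.6820] o=[-0.3339, 0.8597, 0.4118] → [0.4999, 0.2764, -0.1476, 0.1893, -0.7064, -0.6820]
q̇ = J⁺·V = [0.0990, 0.8750, -0.1280]

0.0990 0.8750 -0.1280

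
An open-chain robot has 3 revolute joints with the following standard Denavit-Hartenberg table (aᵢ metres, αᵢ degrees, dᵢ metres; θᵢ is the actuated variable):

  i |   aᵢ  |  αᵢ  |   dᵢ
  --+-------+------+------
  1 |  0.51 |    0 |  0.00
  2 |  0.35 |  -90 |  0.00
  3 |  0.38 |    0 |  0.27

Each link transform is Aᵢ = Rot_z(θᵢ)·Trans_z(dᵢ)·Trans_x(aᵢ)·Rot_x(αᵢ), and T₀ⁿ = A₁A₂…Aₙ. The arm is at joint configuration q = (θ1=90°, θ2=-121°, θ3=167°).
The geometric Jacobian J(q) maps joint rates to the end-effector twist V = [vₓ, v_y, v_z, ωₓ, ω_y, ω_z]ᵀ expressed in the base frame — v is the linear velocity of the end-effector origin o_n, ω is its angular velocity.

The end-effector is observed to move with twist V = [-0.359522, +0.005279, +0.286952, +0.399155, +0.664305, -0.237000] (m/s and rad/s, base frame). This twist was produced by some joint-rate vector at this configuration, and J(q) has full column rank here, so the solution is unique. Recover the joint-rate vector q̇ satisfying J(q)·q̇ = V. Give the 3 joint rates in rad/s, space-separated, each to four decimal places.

o_n = [0.1217, 0.7519, -0.0855]
J₁: ẑ×o_n = [-0.7519, 0.1217, 0.0000], ω = ẑ
J2: z=[0.0000, 0.0000, 1.0000] o=[0.0000, 0.5100, 0.0000] → [-0.2419, 0.1217, 0.0000, 0.0000, 0.0000, 1.0000]
J3: z=[0.5150, 0.8572, 0.0000] o=[0.3000, 0.3297, 0.0000] → [-0.0733, 0.0440, 0.3703, 0.5150, 0.8572, 0.0000]
q̇ = J⁺·V = [0.7060, -0.9430, 0.7750]

0.7060 -0.9430 0.7750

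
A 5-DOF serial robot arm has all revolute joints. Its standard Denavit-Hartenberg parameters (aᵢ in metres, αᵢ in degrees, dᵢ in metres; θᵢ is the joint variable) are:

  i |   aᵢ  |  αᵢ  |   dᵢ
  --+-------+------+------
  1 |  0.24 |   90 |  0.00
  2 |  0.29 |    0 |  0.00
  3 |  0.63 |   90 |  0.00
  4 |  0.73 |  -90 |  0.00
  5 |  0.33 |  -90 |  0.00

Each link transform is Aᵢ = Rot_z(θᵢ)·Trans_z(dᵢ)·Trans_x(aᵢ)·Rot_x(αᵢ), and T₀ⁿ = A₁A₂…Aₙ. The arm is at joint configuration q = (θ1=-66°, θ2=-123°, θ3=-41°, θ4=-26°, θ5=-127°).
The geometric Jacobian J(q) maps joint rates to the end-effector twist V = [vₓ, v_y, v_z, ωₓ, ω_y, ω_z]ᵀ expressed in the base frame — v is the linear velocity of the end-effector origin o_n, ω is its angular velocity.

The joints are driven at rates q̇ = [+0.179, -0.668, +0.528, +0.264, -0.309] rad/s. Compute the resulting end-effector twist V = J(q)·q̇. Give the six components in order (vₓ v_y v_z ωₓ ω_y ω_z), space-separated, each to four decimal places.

o_n = [-0.2164, 1.0588, -0.2952]
J₁: ẑ×o_n = [-1.0588, -0.2164, 0.0000], ω = ẑ
J2: z=[-0.9135, -0.4067, 0.0000] o=[0.0976, -0.2193, 0.0000] → [0.1201, -0.2697, -1.2953, -0.9135, -0.4067, 0.0000]
J3: z=[-0.9135, -0.4067, 0.0000] o=[0.0334, -0.0750, -0.2432] → [0.0211, -0.0475, -1.1374, -0.9135, -0.4067, 0.0000]
J4: z=[-0.1121, 0.2518, 0.9613] o=[-0.2129, 0.4783, -0.4169] → [-0.5274, 0.0103, -0.0642, -0.1121, 0.2518, 0.9613]
J5: z=[-0.9925, 0.0194, -0.1208] o=[-0.1771, 1.1846, -0.5977] → [-0.0093, 0.3050, 0.1256, -0.9925, 0.0194, -0.1208]
V = J·q̇ = [-0.3949, 0.0248, 0.2090, 0.4050, 0.1174, 0.4701]

-0.3949 0.0248 0.2090 0.4050 0.1174 0.4701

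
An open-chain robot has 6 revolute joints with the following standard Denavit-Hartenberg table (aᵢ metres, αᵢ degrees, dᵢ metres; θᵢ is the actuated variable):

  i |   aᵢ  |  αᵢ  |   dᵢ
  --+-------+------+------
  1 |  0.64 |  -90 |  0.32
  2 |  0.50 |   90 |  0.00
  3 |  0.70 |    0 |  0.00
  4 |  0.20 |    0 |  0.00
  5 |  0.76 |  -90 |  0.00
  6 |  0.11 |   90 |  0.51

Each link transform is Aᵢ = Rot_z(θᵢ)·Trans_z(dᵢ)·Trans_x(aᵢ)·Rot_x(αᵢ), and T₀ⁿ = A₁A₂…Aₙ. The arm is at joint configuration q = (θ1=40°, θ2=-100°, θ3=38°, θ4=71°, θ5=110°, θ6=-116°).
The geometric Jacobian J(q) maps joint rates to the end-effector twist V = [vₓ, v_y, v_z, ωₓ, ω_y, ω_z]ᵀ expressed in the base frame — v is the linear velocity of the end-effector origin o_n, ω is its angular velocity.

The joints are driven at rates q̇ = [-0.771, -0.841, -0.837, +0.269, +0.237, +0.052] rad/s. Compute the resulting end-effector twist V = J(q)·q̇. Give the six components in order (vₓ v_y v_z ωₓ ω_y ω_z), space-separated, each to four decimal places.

o_n = [0.4595, 0.0928, 1.0457]
J₁: ẑ×o_n = [-0.0928, 0.4595, 0.0000], ω = ẑ
J2: z=[-0.6428, 0.7660, 0.0000] o=[0.4903, 0.4114, 0.3200] → [0.5559, 0.4664, 0.2283, -0.6428, 0.7660, 0.0000]
J3: z=[-0.7544, -0.6330, -0.1736] o=[0.4238, 0.3556, 0.8124] → [-0.1933, 0.1698, 0.2208, -0.7544, -0.6330, -0.1736]
J4: z=[-0.7544, -0.6330, -0.1736] o=[0.0734, 0.6241, 1.3556] → [0.1040, -0.3009, 0.6452, -0.7544, -0.6330, -0.1736]
J5: z=[-0.7544, -0.6330, -0.1736] o=[-0.0395, 0.7763, 1.2915] → [0.0369, -0.2721, 0.8315, -0.7544, -0.6330, -0.1736]
J6: z=[0.4158, -0.6656, 0.6198] o=[0.3465, 0.4758, 0.7098] → [0.0138, -0.0696, -0.0840, 0.4158, -0.6656, 0.6198]
V = J·q̇ = [-0.1967, -1.0377, -0.0106, 0.8119, -0.4693, -0.6813]

-0.1967 -1.0377 -0.0106 0.8119 -0.4693 -0.6813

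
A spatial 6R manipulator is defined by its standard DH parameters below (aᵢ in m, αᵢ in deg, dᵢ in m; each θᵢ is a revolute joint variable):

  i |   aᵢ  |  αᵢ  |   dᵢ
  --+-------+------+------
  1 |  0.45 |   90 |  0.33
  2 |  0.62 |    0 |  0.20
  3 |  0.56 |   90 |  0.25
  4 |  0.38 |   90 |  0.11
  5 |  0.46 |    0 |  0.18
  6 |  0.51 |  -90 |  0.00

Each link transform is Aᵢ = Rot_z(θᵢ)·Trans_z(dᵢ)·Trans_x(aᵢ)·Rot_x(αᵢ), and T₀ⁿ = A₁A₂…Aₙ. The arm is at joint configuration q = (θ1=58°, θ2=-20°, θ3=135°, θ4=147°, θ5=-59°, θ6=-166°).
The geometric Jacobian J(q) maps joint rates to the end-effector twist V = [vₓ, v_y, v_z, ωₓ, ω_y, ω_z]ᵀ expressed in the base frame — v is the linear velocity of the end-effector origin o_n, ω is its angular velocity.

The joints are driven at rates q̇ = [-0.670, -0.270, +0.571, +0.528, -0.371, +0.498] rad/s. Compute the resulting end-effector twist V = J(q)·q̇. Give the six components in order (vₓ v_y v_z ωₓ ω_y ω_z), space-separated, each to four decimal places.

o_n = [1.1126, 0.3831, 0.5518]
J₁: ẑ×o_n = [-0.3831, 1.1126, 0.0000], ω = ẑ
J2: z=[0.8480, -0.5299, 0.0000] o=[0.2385, 0.3816, 0.3300] → [-0.1175, -0.1881, 0.4645, 0.8480, -0.5299, 0.0000]
J3: z=[0.8480, -0.5299, 0.0000] o=[0.7168, 0.7697, 0.1179] → [-0.2299, -0.3679, -0.1181, 0.8480, -0.5299, 0.0000]
J4: z=[0.4803, 0.7686, 0.4226] o=[0.8034, 0.4365, 0.6255] → [-0.0341, 0.1661, -0.2633, 0.4803, 0.7686, 0.4226]
J5: z=[0.5893, -0.6396, 0.4936] o=[1.1031, 0.5256, 0.3831] → [-0.0375, -0.0947, -0.0779, 0.5893, -0.6396, 0.4936]
J6: z=[0.5893, -0.6396, 0.4936] o=[1.1737, 0.1103, 0.1253] → [-0.4075, -0.2815, 0.1217, 0.5893, -0.6396, 0.4936]
V = J·q̇ = [-0.0498, -0.9221, -0.2424, 0.5837, 0.1651, -0.3842]

-0.0498 -0.9221 -0.2424 0.5837 0.1651 -0.3842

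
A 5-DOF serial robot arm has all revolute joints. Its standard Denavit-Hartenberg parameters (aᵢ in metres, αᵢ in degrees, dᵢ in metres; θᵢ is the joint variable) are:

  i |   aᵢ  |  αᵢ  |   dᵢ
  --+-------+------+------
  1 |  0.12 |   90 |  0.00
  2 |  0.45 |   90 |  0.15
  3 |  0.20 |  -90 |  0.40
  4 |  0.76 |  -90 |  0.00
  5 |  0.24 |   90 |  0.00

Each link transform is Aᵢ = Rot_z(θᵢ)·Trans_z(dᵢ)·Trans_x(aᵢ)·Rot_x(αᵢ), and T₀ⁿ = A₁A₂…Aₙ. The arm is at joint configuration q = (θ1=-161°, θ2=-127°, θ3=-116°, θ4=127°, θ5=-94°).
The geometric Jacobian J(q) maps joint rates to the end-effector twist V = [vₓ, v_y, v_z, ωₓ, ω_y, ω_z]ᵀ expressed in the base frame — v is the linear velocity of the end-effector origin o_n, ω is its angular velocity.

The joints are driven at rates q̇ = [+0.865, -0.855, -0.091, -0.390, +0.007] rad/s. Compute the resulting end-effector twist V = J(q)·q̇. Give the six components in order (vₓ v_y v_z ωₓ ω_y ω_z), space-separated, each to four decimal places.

o_n = [0.0935, 0.3149, -0.7343]
J₁: ẑ×o_n = [-0.3149, 0.0935, 0.0000], ω = ẑ
J2: z=[-0.3256, 0.9455, 0.0000] o=[-0.1135, -0.0391, 0.0000] → [-0.6943, -0.2391, -0.3110, -0.3256, 0.9455, 0.0000]
J3: z=[0.7551, 0.2600, 0.6018] o=[0.0938, 0.1909, -0.3594] → [-0.1721, 0.2830, 0.0937, 0.7551, 0.2600, 0.6018]
J4: z=[0.6542, -0.2384, -0.7178] o=[0.4044, 0.1078, -0.0486] → [0.3121, 0.6717, 0.0614, 0.6542, -0.2384, -0.7178]
J5: z=[0.4200, 0.9038, 0.0826] o=[-0.0736, 0.3780, -0.5740] → [-0.1397, 0.0811, -0.1775, 0.4200, 0.9038, 0.0826]
V = J·q̇ = [0.2142, -0.0019, 0.2322, -0.0425, -0.7328, 1.0908]

0.2142 -0.0019 0.2322 -0.0425 -0.7328 1.0908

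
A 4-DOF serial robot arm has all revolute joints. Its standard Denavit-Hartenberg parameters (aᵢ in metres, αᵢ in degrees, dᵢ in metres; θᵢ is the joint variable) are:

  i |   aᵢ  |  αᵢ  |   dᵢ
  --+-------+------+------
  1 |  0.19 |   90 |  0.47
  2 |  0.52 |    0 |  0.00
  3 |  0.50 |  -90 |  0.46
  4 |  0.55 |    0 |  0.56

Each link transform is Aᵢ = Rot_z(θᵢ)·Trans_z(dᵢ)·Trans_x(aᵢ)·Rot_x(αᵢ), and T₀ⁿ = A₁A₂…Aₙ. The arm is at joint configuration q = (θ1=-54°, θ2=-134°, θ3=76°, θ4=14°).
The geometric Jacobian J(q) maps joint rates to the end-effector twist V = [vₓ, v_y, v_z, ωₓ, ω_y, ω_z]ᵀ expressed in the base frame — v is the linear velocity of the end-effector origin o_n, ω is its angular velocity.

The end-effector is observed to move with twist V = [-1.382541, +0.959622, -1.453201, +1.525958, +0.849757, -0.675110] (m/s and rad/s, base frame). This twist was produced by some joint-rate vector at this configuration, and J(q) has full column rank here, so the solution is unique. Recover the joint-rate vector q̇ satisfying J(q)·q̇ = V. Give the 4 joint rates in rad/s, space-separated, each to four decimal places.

-0.8060 -0.8090 -0.9250 0.2470

o_n = [0.2360, -0.8810, -0.4839]
J₁: ẑ×o_n = [0.8810, 0.2360, -0.0000], ω = ẑ
J2: z=[-0.8090, -0.5878, 0.0000] o=[0.1117, -0.1537, 0.4700] → [0.5607, -0.7717, 0.6614, -0.8090, -0.5878, 0.0000]
J3: z=[-0.8090, -0.5878, 0.0000] o=[-0.1006, 0.1385, 0.0959] → [0.3408, -0.4691, 1.0227, -0.8090, -0.5878, 0.0000]
J4: z=[0.4985, -0.6861, 0.5299] o=[-0.3171, -0.3462, -0.3281] → [0.3903, 0.3707, 0.1128, 0.4985, -0.6861, 0.5299]
q̇ = J⁺·V = [-0.8060, -0.8090, -0.9250, 0.2470]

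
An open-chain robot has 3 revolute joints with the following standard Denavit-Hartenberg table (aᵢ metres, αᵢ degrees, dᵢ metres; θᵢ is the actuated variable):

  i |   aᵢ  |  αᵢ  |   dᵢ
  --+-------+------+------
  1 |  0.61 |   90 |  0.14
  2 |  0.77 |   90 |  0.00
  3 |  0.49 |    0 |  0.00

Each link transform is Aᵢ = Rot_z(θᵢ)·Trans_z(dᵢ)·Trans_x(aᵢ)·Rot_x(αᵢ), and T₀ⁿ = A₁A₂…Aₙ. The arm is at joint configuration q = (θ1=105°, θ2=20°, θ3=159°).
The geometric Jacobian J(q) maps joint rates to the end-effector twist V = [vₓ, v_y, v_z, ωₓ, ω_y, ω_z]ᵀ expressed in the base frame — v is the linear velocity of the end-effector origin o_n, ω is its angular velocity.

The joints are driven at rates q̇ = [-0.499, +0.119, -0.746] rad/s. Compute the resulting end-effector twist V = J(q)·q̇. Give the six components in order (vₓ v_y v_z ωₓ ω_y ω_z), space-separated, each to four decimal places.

0.7593 0.2270 0.0798 0.1810 -0.2157 0.2020

o_n = [-0.0643, 0.9184, 0.2469]
J₁: ẑ×o_n = [-0.9184, -0.0643, 0.0000], ω = ẑ
J2: z=[0.9659, 0.2588, 0.0000] o=[-0.1579, 0.5892, 0.1400] → [0.0277, -0.1033, 0.2937, 0.9659, 0.2588, 0.0000]
J3: z=[-0.0885, 0.3304, -0.9397] o=[-0.3452, 1.2881, 0.4034] → [-0.3992, -0.2778, -0.0601, -0.0885, 0.3304, -0.9397]
V = J·q̇ = [0.7593, 0.2270, 0.0798, 0.1810, -0.2157, 0.2020]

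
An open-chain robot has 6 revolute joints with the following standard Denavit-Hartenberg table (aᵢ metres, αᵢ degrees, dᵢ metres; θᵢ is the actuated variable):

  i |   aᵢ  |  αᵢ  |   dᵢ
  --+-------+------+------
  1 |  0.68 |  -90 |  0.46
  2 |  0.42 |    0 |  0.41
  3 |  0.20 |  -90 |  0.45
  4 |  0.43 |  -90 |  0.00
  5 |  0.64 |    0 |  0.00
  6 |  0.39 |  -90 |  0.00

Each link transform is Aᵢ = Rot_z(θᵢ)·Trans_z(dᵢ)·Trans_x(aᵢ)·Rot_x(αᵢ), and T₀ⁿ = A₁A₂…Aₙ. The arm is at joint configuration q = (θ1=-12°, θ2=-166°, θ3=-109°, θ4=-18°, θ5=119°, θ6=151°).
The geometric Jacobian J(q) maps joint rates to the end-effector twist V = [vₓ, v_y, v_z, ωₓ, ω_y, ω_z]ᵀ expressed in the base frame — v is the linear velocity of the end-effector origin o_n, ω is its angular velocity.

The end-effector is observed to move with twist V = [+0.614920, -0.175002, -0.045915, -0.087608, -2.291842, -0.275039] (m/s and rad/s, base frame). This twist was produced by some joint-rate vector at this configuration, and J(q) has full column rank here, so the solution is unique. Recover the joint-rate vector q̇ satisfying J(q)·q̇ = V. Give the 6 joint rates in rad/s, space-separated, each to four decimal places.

-0.2140 -0.9870 -0.9810 -0.3840 0.1370 0.1700

o_n = [0.6452, 0.7799, 0.2637]
J₁: ẑ×o_n = [-0.7799, 0.6452, 0.0000], ω = ẑ
J2: z=[0.2079, 0.9781, 0.0000] o=[0.6651, -0.1414, 0.4600] → [-0.1920, 0.0408, 0.2111, 0.2079, 0.9781, 0.0000]
J3: z=[0.2079, 0.9781, 0.0000] o=[0.3518, 0.3444, 0.5616] → [-0.2914, 0.0619, -0.1965, 0.2079, 0.9781, 0.0000]
J4: z=[-0.9744, 0.2071, -0.0872] o=[0.4624, 0.7809, 0.3624] → [-0.0205, -0.1120, -0.0369, -0.9744, 0.2071, -0.0872]
J5: z=[-0.1714, -0.9359, -0.3078] o=[0.5249, 0.9035, -0.0450] → [-0.3270, 0.0159, 0.1338, -0.1714, -0.9359, -0.3078]
J6: z=[-0.1714, -0.9359, -0.3078] o=[1.0252, 0.6991, 0.2977] → [0.0567, 0.1112, -0.3695, -0.1714, -0.9359, -0.3078]
q̇ = J⁺·V = [-0.2140, -0.9870, -0.9810, -0.3840, 0.1370, 0.1700]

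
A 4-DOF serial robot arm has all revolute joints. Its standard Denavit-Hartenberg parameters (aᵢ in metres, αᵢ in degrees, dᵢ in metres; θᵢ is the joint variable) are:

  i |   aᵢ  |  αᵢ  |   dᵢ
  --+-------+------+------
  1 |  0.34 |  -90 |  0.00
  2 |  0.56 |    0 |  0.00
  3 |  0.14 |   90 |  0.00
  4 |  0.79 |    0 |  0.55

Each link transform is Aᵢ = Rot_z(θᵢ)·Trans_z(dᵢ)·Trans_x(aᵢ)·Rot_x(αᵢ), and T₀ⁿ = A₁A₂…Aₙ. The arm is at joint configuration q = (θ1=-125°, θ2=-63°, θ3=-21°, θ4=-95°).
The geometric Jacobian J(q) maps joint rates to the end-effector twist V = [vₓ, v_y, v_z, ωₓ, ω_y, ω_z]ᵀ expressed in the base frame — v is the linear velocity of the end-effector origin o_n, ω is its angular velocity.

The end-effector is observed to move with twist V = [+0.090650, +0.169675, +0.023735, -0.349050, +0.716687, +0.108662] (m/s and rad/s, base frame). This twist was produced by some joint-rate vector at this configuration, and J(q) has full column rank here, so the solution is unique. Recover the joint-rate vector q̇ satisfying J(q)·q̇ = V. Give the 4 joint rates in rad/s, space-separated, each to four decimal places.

o_n = [-0.6760, 0.4066, 0.6272]
J₁: ẑ×o_n = [-0.4066, -0.6760, 0.0000], ω = ẑ
J2: z=[0.8192, -0.5736, 0.0000] o=[-0.1950, -0.2785, 0.0000] → [-0.3598, -0.5138, 0.2853, 0.8192, -0.5736, 0.0000]
J3: z=[0.8192, -0.5736, 0.0000] o=[-0.3408, -0.4868, 0.4990] → [-0.0736, -0.1051, 0.5396, 0.8192, -0.5736, 0.0000]
J4: z=[0.5704, 0.8147, 0.1045] o=[-0.3492, -0.4988, 0.6382] → [-0.1036, -0.0279, 0.7827, 0.5704, 0.8147, 0.1045]
q̇ = J⁺·V = [0.0680, -0.3750, -0.3220, 0.3890]

0.0680 -0.3750 -0.3220 0.3890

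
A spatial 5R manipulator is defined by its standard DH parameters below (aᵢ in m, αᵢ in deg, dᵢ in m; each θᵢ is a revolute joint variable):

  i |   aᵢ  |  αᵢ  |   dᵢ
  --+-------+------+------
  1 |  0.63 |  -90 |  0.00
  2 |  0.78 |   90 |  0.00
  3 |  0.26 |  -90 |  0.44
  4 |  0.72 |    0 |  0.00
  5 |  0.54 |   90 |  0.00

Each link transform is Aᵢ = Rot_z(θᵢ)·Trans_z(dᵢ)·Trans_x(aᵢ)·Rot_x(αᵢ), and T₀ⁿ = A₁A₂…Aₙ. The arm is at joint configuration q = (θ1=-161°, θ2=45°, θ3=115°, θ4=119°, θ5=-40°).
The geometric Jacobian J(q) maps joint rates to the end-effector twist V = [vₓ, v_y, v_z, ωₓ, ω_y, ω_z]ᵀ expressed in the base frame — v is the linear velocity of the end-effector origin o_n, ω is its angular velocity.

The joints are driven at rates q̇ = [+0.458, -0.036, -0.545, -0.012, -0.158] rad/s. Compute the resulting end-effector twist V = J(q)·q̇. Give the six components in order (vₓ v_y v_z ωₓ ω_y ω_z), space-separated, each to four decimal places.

o_n = [-0.6279, -0.2296, -1.0563]
J₁: ẑ×o_n = [0.2296, -0.6279, 0.0000], ω = ẑ
J2: z=[0.3256, -0.9455, 0.0000] o=[-0.5957, -0.2051, 0.0000] → [0.9988, 0.3439, -0.0384, 0.3256, -0.9455, 0.0000]
J3: z=[-0.6686, -0.2302, 0.7071] o=[-1.1172, -0.3847, -0.5515] → [0.0065, 0.0085, 0.0090, -0.6686, -0.2302, 0.7071]
J4: z=[0.4684, 0.6082, 0.6409] o=[-1.2612, -0.6835, -0.1627] → [-0.8344, 0.8244, -0.1726, 0.4684, 0.6082, 0.6409]
J5: z=[0.4684, 0.6082, 0.6409] o=[-1.0418, -0.2733, -0.7123] → [-0.2373, 0.4264, -0.2313, 0.4684, 0.6082, 0.6409]
V = J·q̇ = [0.1131, -0.3818, 0.0351, 0.2730, 0.0561, -0.0363]

0.1131 -0.3818 0.0351 0.2730 0.0561 -0.0363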